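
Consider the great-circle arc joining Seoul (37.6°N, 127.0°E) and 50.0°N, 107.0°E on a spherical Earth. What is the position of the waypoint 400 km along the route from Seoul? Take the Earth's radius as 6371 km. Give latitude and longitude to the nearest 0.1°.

≈ 40.2°N, 123.8°E

The haversine formula gives a central angle δ ≈ 0.330 rad (18.9°) between the endpoints. The total great-circle distance is δ·R ≈ 0.330 × 6371 ≈ 2104 km, so the target fraction is f = 400/2104 ≈ 0.190.
Interpolate at f ≈ 0.190 with slerp weights a = sin((1−f)δ)/sin δ ≈ 0.815, b = sin(fδ)/sin δ ≈ 0.193.
p = a·p₁ + b·p₂ ≈ (-0.425, 0.635, 0.645); φ = arcsin(p_z) ≈ 40.20°, λ = atan2(p_y, p_x) ≈ 123.81°.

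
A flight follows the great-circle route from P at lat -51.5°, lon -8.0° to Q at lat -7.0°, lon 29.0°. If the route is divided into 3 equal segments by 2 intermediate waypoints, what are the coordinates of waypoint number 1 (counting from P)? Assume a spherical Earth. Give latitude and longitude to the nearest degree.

The haversine formula gives a central angle δ ≈ 0.941 rad (53.9°) between the endpoints.
Interpolate at f = 1/3 with slerp weights a = sin((1−f)δ)/sin δ ≈ 0.726, b = sin(fδ)/sin δ ≈ 0.382.
p = a·p₁ + b·p₂ ≈ (0.779, 0.121, -0.615); φ = arcsin(p_z) ≈ -37.95°, λ = atan2(p_y, p_x) ≈ 8.81°.

≈ lat -38°, lon 9°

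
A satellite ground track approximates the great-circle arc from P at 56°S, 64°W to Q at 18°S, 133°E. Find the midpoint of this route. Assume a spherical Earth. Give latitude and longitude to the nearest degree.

≈ 69°S, 154°E

Convert each endpoint to a unit vector on the sphere (x = cos φ cos λ, y = cos φ sin λ, z = sin φ).
The central angle between the endpoints is δ = arccos(p₁·p₂) ≈ 1.826 rad (104.6°).
Interpolate at f = 1/2 with slerp weights a = sin((1−f)δ)/sin δ ≈ 0.818, b = sin(fδ)/sin δ ≈ 0.818.
p = a·p₁ + b·p₂ ≈ (-0.330, 0.158, -0.931); φ = arcsin(p_z) ≈ -68.55°, λ = atan2(p_y, p_x) ≈ 154.44°.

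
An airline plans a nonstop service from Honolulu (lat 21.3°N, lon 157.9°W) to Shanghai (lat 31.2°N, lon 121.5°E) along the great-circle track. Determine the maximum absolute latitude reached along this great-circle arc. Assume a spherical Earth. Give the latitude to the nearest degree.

≈ 34°N

The great circle lies in the plane with unit normal n̂ = (p₁ × p₂)/|p₁ × p₂|.
Here n̂_z ≈ -0.829; the vertex latitude is φ_max = arccos|n̂_z| ≈ 34.0°.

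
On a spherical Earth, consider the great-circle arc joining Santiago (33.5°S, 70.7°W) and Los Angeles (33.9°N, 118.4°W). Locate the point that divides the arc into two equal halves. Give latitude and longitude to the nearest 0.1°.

Write both endpoints as unit vectors p₁, p₂ with components (cos φ cos λ, cos φ sin λ, sin φ).
The central angle between the endpoints is δ = arccos(p₁·p₂) ≈ 1.412 rad (80.9°).
Interpolate at f = 1/2 with slerp weights a = sin((1−f)δ)/sin δ ≈ 0.657, b = sin(fδ)/sin δ ≈ 0.657.
p = a·p₁ + b·p₂ ≈ (-0.078, -0.997, 0.004); φ = arcsin(p_z) ≈ 0.22°, λ = atan2(p_y, p_x) ≈ -94.49°.

≈ (0.2°N, 94.5°W)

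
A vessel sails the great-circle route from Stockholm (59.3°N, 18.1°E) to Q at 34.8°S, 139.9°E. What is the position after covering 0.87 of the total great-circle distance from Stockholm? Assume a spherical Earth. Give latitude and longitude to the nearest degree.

≈ 20°S, 128°E

Convert each endpoint to a unit vector on the sphere (x = cos φ cos λ, y = cos φ sin λ, z = sin φ).
The central angle between the endpoints is δ = arccos(p₁·p₂) ≈ 2.363 rad (135.4°).
Interpolate at f = 0.87 with slerp weights a = sin((1−f)δ)/sin δ ≈ 0.430, b = sin(fδ)/sin δ ≈ 1.259.
p = a·p₁ + b·p₂ ≈ (-0.582, 0.734, -0.349); φ = arcsin(p_z) ≈ -20.41°, λ = atan2(p_y, p_x) ≈ 128.41°.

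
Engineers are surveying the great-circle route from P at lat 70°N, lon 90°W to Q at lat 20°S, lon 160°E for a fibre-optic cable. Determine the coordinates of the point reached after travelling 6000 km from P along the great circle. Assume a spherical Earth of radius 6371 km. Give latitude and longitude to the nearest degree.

≈ lat 38°N, lon 177°W

Convert each endpoint to a unit vector on the sphere (x = cos φ cos λ, y = cos φ sin λ, z = sin φ).
The central angle between the endpoints is δ = arccos(p₁·p₂) ≈ 2.017 rad (115.6°). The total great-circle distance is δ·R ≈ 2.017 × 6371 ≈ 12849 km, so the target fraction is f = 6000/12849 ≈ 0.467.
Interpolate at f ≈ 0.467 with slerp weights a = sin((1−f)δ)/sin δ ≈ 0.975, b = sin(fδ)/sin δ ≈ 0.896.
p = a·p₁ + b·p₂ ≈ (-0.791, -0.045, 0.610); φ = arcsin(p_z) ≈ 37.56°, λ = atan2(p_y, p_x) ≈ -176.72°.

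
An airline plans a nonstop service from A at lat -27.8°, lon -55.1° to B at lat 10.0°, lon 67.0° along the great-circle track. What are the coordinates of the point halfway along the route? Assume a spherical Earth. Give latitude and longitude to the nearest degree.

≈ lat -18°, lon 11°

From cos δ = sin φ₁ sin φ₂ + cos φ₁ cos φ₂ cos Δλ, the central angle is δ ≈ 2.146 rad (123.0°).
Interpolate at f = 1/2 with slerp weights a = sin((1−f)δ)/sin δ ≈ 1.047, b = sin(fδ)/sin δ ≈ 1.047.
p = a·p₁ + b·p₂ ≈ (0.933, 0.190, -0.307); φ = arcsin(p_z) ≈ -17.85°, λ = atan2(p_y, p_x) ≈ 11.49°.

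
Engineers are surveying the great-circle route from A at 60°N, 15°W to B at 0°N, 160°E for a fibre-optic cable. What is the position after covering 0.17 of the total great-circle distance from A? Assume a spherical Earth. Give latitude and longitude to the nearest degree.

Write both endpoints as unit vectors p₁, p₂ with components (cos φ cos λ, cos φ sin λ, sin φ).
The central angle between the endpoints is δ = arccos(p₁·p₂) ≈ 2.092 rad (119.9°).
Interpolate at f = 0.17 with slerp weights a = sin((1−f)δ)/sin δ ≈ 1.137, b = sin(fδ)/sin δ ≈ 0.402.
p = a·p₁ + b·p₂ ≈ (0.172, -0.010, 0.985); φ = arcsin(p_z) ≈ 80.08°, λ = atan2(p_y, p_x) ≈ -3.28°.

≈ 80°N, 3°W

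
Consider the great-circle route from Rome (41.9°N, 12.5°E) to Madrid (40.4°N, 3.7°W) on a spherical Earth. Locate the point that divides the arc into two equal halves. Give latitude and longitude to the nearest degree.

From cos δ = sin φ₁ sin φ₂ + cos φ₁ cos φ₂ cos Δλ, the central angle is δ ≈ 0.214 rad (12.3°).
Interpolate at f = 1/2 with slerp weights a = sin((1−f)δ)/sin δ ≈ 0.503, b = sin(fδ)/sin δ ≈ 0.503.
p = a·p₁ + b·p₂ ≈ (0.748, 0.056, 0.662); φ = arcsin(p_z) ≈ 41.43°, λ = atan2(p_y, p_x) ≈ 4.31°.

≈ 41°N, 4°E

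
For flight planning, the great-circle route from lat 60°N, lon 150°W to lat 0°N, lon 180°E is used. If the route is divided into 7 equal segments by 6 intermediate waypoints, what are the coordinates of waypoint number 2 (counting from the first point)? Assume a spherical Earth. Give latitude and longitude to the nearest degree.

≈ lat 44°N, lon 164°W

Convert each endpoint to a unit vector on the sphere (x = cos φ cos λ, y = cos φ sin λ, z = sin φ).
The central angle between the endpoints is δ = arccos(p₁·p₂) ≈ 1.123 rad (64.3°).
Interpolate at f = 2/7 with slerp weights a = sin((1−f)δ)/sin δ ≈ 0.797, b = sin(fδ)/sin δ ≈ 0.350.
p = a·p₁ + b·p₂ ≈ (-0.695, -0.199, 0.691); φ = arcsin(p_z) ≈ 43.68°, λ = atan2(p_y, p_x) ≈ -164.00°.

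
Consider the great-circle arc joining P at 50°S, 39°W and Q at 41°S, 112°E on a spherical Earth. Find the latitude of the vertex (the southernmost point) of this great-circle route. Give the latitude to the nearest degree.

The great circle lies in the plane with unit normal n̂ = (p₁ × p₂)/|p₁ × p₂|.
Here n̂_z ≈ +0.236; the vertex latitude is φ_max = arccos|n̂_z| ≈ 76.4°.

≈ 76°S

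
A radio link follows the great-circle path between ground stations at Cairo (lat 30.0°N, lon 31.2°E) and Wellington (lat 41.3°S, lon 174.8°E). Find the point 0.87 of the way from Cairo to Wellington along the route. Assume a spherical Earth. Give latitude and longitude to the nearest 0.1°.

Convert each endpoint to a unit vector on the sphere (x = cos φ cos λ, y = cos φ sin λ, z = sin φ).
The central angle between the endpoints is δ = arccos(p₁·p₂) ≈ 2.594 rad (148.6°).
Interpolate at f = 0.87 with slerp weights a = sin((1−f)δ)/sin δ ≈ 0.635, b = sin(fδ)/sin δ ≈ 1.486.
p = a·p₁ + b·p₂ ≈ (-0.641, 0.386, -0.663); φ = arcsin(p_z) ≈ -41.54°, λ = atan2(p_y, p_x) ≈ 148.94°.

≈ lat 41.5°S, lon 148.9°E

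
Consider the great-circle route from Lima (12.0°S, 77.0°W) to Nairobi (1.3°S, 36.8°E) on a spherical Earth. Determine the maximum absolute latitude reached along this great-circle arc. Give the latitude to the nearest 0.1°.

≈ 13.7°S

The great circle lies in the plane with unit normal n̂ = (p₁ × p₂)/|p₁ × p₂|.
Here n̂_z ≈ +0.972; the vertex latitude is φ_max = arccos|n̂_z| ≈ 13.7°.
Check via Clairaut: cos φ_max = |cos φ₁| · sin C = cos(12.0°)·sin(96.6°) ≈ 0.972, again giving ≈ 13.7°.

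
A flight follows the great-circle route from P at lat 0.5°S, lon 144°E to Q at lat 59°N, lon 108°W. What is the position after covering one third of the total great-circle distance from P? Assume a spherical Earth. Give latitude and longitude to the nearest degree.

Convert each endpoint to a unit vector on the sphere (x = cos φ cos λ, y = cos φ sin λ, z = sin φ).
The central angle between the endpoints is δ = arccos(p₁·p₂) ≈ 1.738 rad (99.6°).
Interpolate at f = 1/3 with slerp weights a = sin((1−f)δ)/sin δ ≈ 0.929, b = sin(fδ)/sin δ ≈ 0.555.
p = a·p₁ + b·p₂ ≈ (-0.840, 0.274, 0.468); φ = arcsin(p_z) ≈ 27.90°, λ = atan2(p_y, p_x) ≈ 161.92°.

≈ lat 28°N, lon 162°E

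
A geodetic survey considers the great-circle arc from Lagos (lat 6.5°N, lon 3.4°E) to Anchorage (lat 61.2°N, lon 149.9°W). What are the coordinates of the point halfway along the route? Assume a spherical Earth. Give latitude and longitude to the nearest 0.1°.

Convert each endpoint to a unit vector on the sphere (x = cos φ cos λ, y = cos φ sin λ, z = sin φ).
The central angle between the endpoints is δ = arccos(p₁·p₂) ≈ 1.905 rad (109.2°).
Interpolate at f = 1/2 with slerp weights a = sin((1−f)δ)/sin δ ≈ 0.863, b = sin(fδ)/sin δ ≈ 0.863.
p = a·p₁ + b·p₂ ≈ (0.496, -0.158, 0.854); φ = arcsin(p_z) ≈ 58.63°, λ = atan2(p_y, p_x) ≈ -17.62°.

≈ lat 58.6°N, lon 17.6°W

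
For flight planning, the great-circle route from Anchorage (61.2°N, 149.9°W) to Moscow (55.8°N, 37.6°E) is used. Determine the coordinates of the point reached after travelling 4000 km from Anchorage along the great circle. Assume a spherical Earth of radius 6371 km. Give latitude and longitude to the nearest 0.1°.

Convert each endpoint to a unit vector on the sphere (x = cos φ cos λ, y = cos φ sin λ, z = sin φ).
The central angle between the endpoints is δ = arccos(p₁·p₂) ≈ 1.097 rad (62.9°). The total great-circle distance is δ·R ≈ 1.097 × 6371 ≈ 6989 km, so the target fraction is f = 4000/6989 ≈ 0.572.
Interpolate at f ≈ 0.572 with slerp weights a = sin((1−f)δ)/sin δ ≈ 0.508, b = sin(fδ)/sin δ ≈ 0.660.
p = a·p₁ + b·p₂ ≈ (0.082, 0.104, 0.991); φ = arcsin(p_z) ≈ 82.40°, λ = atan2(p_y, p_x) ≈ 51.57°.

≈ 82.4°N, 51.6°E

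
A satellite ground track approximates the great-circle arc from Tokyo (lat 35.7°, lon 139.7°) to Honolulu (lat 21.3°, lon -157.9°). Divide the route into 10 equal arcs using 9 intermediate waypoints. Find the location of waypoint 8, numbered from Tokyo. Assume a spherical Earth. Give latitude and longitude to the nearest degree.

The haversine formula gives a central angle δ ≈ 0.973 rad (55.8°) between the endpoints.
Interpolate at f = 8/10 with slerp weights a = sin((1−f)δ)/sin δ ≈ 0.234, b = sin(fδ)/sin δ ≈ 0.849.
p = a·p₁ + b·p₂ ≈ (-0.878, -0.175, 0.445); φ = arcsin(p_z) ≈ 26.43°, λ = atan2(p_y, p_x) ≈ -168.74°.

≈ lat 26°, lon -169°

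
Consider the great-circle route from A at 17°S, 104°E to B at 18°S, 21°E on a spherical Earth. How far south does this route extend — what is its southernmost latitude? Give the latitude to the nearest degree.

≈ 23°S

The great circle lies in the plane with unit normal n̂ = (p₁ × p₂)/|p₁ × p₂|.
Here n̂_z ≈ -0.922; the vertex latitude is φ_max = arccos|n̂_z| ≈ 22.8°.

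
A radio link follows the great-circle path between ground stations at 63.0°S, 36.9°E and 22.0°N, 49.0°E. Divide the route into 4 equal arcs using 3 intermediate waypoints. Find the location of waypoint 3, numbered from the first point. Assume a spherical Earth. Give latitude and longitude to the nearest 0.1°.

≈ 0.7°N, 47.0°E

Write both endpoints as unit vectors p₁, p₂ with components (cos φ cos λ, cos φ sin λ, sin φ).
The central angle between the endpoints is δ = arccos(p₁·p₂) ≈ 1.493 rad (85.5°).
Interpolate at f = 3/4 with slerp weights a = sin((1−f)δ)/sin δ ≈ 0.366, b = sin(fδ)/sin δ ≈ 0.903.
p = a·p₁ + b·p₂ ≈ (0.682, 0.731, 0.012); φ = arcsin(p_z) ≈ 0.70°, λ = atan2(p_y, p_x) ≈ 47.01°.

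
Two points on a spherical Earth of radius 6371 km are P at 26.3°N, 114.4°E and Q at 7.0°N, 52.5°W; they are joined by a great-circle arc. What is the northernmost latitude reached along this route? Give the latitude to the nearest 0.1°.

≈ 69.8°N

The great circle lies in the plane with unit normal n̂ = (p₁ × p₂)/|p₁ × p₂|.
Here n̂_z ≈ -0.346; the vertex latitude is φ_max = arccos|n̂_z| ≈ 69.8°.
Check via Clairaut: cos φ_max = |cos φ₁| · sin C = cos(26.3°)·sin(22.7°) ≈ 0.346, again giving ≈ 69.8°.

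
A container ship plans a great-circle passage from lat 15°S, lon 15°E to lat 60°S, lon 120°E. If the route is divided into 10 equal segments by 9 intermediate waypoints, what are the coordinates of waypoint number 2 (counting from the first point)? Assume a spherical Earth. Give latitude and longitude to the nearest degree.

The haversine formula gives a central angle δ ≈ 1.471 rad (84.3°) between the endpoints.
Interpolate at f = 2/10 with slerp weights a = sin((1−f)δ)/sin δ ≈ 0.928, b = sin(fδ)/sin δ ≈ 0.292.
p = a·p₁ + b·p₂ ≈ (0.793, 0.358, -0.493); φ = arcsin(p_z) ≈ -29.52°, λ = atan2(p_y, p_x) ≈ 24.31°.

≈ lat 30°S, lon 24°E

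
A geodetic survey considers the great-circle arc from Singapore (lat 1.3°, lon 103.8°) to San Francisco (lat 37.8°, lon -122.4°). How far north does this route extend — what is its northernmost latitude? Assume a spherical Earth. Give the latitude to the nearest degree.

≈ 48°

The great circle lies in the plane with unit normal n̂ = (p₁ × p₂)/|p₁ × p₂|.
Here n̂_z ≈ +0.674; the vertex latitude is φ_max = arccos|n̂_z| ≈ 47.6°.
Check via Clairaut: cos φ_max = |cos φ₁| · sin C = cos(1.3°)·sin(42.4°) ≈ 0.674, again giving ≈ 47.6°.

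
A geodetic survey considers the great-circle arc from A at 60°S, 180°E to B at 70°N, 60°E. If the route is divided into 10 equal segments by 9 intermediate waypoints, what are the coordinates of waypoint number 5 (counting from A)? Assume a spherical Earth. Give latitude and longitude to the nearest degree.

≈ 9°N, 138°E

From cos δ = sin φ₁ sin φ₂ + cos φ₁ cos φ₂ cos Δλ, the central angle is δ ≈ 2.689 rad (154.1°).
Interpolate at f = 5/10 with slerp weights a = sin((1−f)δ)/sin δ ≈ 2.228, b = sin(fδ)/sin δ ≈ 2.228.
p = a·p₁ + b·p₂ ≈ (-0.733, 0.660, 0.164); φ = arcsin(p_z) ≈ 9.45°, λ = atan2(p_y, p_x) ≈ 138.00°.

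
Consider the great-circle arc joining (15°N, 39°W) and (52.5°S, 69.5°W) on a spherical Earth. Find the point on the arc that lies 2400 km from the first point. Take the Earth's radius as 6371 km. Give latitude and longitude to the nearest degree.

≈ (5°S, 46°W)

Write both endpoints as unit vectors p₁, p₂ with components (cos φ cos λ, cos φ sin λ, sin φ).
The central angle between the endpoints is δ = arccos(p₁·p₂) ≈ 1.265 rad (72.5°). The total great-circle distance is δ·R ≈ 1.265 × 6371 ≈ 8058 km, so the target fraction is f = 2400/8058 ≈ 0.298.
Interpolate at f ≈ 0.298 with slerp weights a = sin((1−f)δ)/sin δ ≈ 0.814, b = sin(fδ)/sin δ ≈ 0.386.
p = a·p₁ + b·p₂ ≈ (0.693, -0.715, -0.095); φ = arcsin(p_z) ≈ -5.48°, λ = atan2(p_y, p_x) ≈ -45.88°.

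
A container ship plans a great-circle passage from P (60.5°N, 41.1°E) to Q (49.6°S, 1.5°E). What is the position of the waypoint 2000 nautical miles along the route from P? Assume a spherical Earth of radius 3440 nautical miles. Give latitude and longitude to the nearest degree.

Convert each endpoint to a unit vector on the sphere (x = cos φ cos λ, y = cos φ sin λ, z = sin φ).
The central angle between the endpoints is δ = arccos(p₁·p₂) ≈ 2.001 rad (114.6°). The total great-circle distance is δ·R ≈ 2.001 × 3440 ≈ 6883 nmi, so the target fraction is f = 2000/6883 ≈ 0.291.
Interpolate at f ≈ 0.291 with slerp weights a = sin((1−f)δ)/sin δ ≈ 1.088, b = sin(fδ)/sin δ ≈ 0.604.
p = a·p₁ + b·p₂ ≈ (0.795, 0.362, 0.486); φ = arcsin(p_z) ≈ 29.11°, λ = atan2(p_y, p_x) ≈ 24.50°.

≈ (29°N, 24°E)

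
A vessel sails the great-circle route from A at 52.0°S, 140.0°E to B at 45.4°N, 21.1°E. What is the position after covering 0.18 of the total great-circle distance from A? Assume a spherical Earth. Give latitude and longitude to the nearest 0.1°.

Write both endpoints as unit vectors p₁, p₂ with components (cos φ cos λ, cos φ sin λ, sin φ).
The central angle between the endpoints is δ = arccos(p₁·p₂) ≈ 2.450 rad (140.4°).
Interpolate at f = 0.18 with slerp weights a = sin((1−f)δ)/sin δ ≈ 1.419, b = sin(fδ)/sin δ ≈ 0.669.
p = a·p₁ + b·p₂ ≈ (-0.231, 0.731, -0.642); φ = arcsin(p_z) ≈ -39.96°, λ = atan2(p_y, p_x) ≈ 107.56°.

≈ 40.0°S, 107.6°E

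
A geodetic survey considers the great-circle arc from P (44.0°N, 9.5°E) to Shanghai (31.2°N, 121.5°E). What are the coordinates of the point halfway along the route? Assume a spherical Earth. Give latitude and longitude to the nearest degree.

≈ (54°N, 73°E)

Convert each endpoint to a unit vector on the sphere (x = cos φ cos λ, y = cos φ sin λ, z = sin φ).
The central angle between the endpoints is δ = arccos(p₁·p₂) ≈ 1.441 rad (82.6°).
Interpolate at f = 1/2 with slerp weights a = sin((1−f)δ)/sin δ ≈ 0.665, b = sin(fδ)/sin δ ≈ 0.665.
p = a·p₁ + b·p₂ ≈ (0.175, 0.564, 0.807); φ = arcsin(p_z) ≈ 53.79°, λ = atan2(p_y, p_x) ≈ 72.80°.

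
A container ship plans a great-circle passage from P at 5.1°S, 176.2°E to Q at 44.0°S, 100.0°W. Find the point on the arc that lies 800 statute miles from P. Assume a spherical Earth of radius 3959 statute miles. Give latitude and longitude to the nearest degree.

≈ 13°S, 175°W

From cos δ = sin φ₁ sin φ₂ + cos φ₁ cos φ₂ cos Δλ, the central angle is δ ≈ 1.431 rad (82.0°). The total great-circle distance is δ·R ≈ 1.431 × 3959 ≈ 5666 mi, so the target fraction is f = 800/5666 ≈ 0.141.
Interpolate at f ≈ 0.141 with slerp weights a = sin((1−f)δ)/sin δ ≈ 0.951, b = sin(fδ)/sin δ ≈ 0.203.
p = a·p₁ + b·p₂ ≈ (-0.971, -0.081, -0.225); φ = arcsin(p_z) ≈ -13.02°, λ = atan2(p_y, p_x) ≈ -175.24°.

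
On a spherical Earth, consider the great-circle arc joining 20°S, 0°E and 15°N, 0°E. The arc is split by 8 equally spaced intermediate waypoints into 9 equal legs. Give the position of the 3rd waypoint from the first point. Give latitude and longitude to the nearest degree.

≈ 8°S, 0°E

The haversine formula gives a central angle δ ≈ 0.611 rad (35.0°) between the endpoints.
Interpolate at f = 3/9 with slerp weights a = sin((1−f)δ)/sin δ ≈ 0.691, b = sin(fδ)/sin δ ≈ 0.353.
p = a·p₁ + b·p₂ ≈ (0.989, 0.000, -0.145); φ = arcsin(p_z) ≈ -8.33°, λ = atan2(p_y, p_x) ≈ 0.00°.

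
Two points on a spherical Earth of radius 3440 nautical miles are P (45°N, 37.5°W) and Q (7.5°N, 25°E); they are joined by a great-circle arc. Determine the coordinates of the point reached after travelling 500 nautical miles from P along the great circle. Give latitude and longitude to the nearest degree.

≈ (42°N, 27°W)

Convert each endpoint to a unit vector on the sphere (x = cos φ cos λ, y = cos φ sin λ, z = sin φ).
The central angle between the endpoints is δ = arccos(p₁·p₂) ≈ 1.142 rad (65.4°). The total great-circle distance is δ·R ≈ 1.142 × 3440 ≈ 3928 nmi, so the target fraction is f = 500/3928 ≈ 0.127.
Interpolate at f ≈ 0.127 with slerp weights a = sin((1−f)δ)/sin δ ≈ 0.923, b = sin(fδ)/sin δ ≈ 0.159.
p = a·p₁ + b·p₂ ≈ (0.661, -0.331, 0.674); φ = arcsin(p_z) ≈ 42.34°, λ = atan2(p_y, p_x) ≈ -26.58°.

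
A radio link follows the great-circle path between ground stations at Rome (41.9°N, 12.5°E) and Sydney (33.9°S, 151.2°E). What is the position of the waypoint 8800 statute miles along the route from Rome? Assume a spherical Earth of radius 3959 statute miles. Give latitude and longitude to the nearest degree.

From cos δ = sin φ₁ sin φ₂ + cos φ₁ cos φ₂ cos Δλ, the central angle is δ ≈ 2.562 rad (146.8°). The total great-circle distance is δ·R ≈ 2.562 × 3959 ≈ 10142 mi, so the target fraction is f = 8800/10142 ≈ 0.868.
Interpolate at f ≈ 0.868 with slerp weights a = sin((1−f)δ)/sin δ ≈ 0.607, b = sin(fδ)/sin δ ≈ 1.451.
p = a·p₁ + b·p₂ ≈ (-0.614, 0.678, -0.404); φ = arcsin(p_z) ≈ -23.82°, λ = atan2(p_y, p_x) ≈ 132.17°.

≈ 24°S, 132°E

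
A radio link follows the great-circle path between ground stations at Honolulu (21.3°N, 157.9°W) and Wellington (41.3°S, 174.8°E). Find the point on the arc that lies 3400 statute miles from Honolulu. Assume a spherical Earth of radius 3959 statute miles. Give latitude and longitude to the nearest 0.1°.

≈ 24.7°S, 176.0°W

Write both endpoints as unit vectors p₁, p₂ with components (cos φ cos λ, cos φ sin λ, sin φ).
The central angle between the endpoints is δ = arccos(p₁·p₂) ≈ 1.179 rad (67.5°). The total great-circle distance is δ·R ≈ 1.179 × 3959 ≈ 4666 mi, so the target fraction is f = 3400/4666 ≈ 0.729.
Interpolate at f ≈ 0.729 with slerp weights a = sin((1−f)δ)/sin δ ≈ 0.340, b = sin(fδ)/sin δ ≈ 0.819.
p = a·p₁ + b·p₂ ≈ (-0.907, -0.063, -0.417); φ = arcsin(p_z) ≈ -24.65°, λ = atan2(p_y, p_x) ≈ -176.00°.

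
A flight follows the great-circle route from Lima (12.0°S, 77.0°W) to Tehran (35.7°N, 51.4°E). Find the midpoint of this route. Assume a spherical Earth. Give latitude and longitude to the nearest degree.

Convert each endpoint to a unit vector on the sphere (x = cos φ cos λ, y = cos φ sin λ, z = sin φ).
The central angle between the endpoints is δ = arccos(p₁·p₂) ≈ 2.233 rad (127.9°).
Interpolate at f = 1/2 with slerp weights a = sin((1−f)δ)/sin δ ≈ 1.139, b = sin(fδ)/sin δ ≈ 1.139.
p = a·p₁ + b·p₂ ≈ (0.828, -0.363, 0.428); φ = arcsin(p_z) ≈ 25.34°, λ = atan2(p_y, p_x) ≈ -23.66°.

≈ 25°N, 24°W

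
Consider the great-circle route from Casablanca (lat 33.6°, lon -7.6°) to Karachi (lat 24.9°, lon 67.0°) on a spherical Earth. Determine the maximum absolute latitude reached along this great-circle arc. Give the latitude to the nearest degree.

≈ 36°

The great circle lies in the plane with unit normal n̂ = (p₁ × p₂)/|p₁ × p₂|.
Here n̂_z ≈ +0.808; the vertex latitude is φ_max = arccos|n̂_z| ≈ 36.1°.
Check via Clairaut: cos φ_max = |cos φ₁| · sin C = cos(33.6°)·sin(76.0°) ≈ 0.808, again giving ≈ 36.1°.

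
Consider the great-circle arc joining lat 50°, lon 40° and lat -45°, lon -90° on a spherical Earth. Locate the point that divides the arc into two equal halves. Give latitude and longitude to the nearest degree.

≈ lat 6°, lon -31°

Write both endpoints as unit vectors p₁, p₂ with components (cos φ cos λ, cos φ sin λ, sin φ).
The central angle between the endpoints is δ = arccos(p₁·p₂) ≈ 2.557 rad (146.5°).
Interpolate at f = 1/2 with slerp weights a = sin((1−f)δ)/sin δ ≈ 1.735, b = sin(fδ)/sin δ ≈ 1.735.
p = a·p₁ + b·p₂ ≈ (0.854, -0.510, 0.102); φ = arcsin(p_z) ≈ 5.87°, λ = atan2(p_y, p_x) ≈ -30.83°.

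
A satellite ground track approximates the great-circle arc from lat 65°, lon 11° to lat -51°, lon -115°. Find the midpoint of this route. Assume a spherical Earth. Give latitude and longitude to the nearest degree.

≈ lat 14°, lon -73°

From cos δ = sin φ₁ sin φ₂ + cos φ₁ cos φ₂ cos Δλ, the central angle is δ ≈ 2.607 rad (149.4°).
Interpolate at f = 1/2 with slerp weights a = sin((1−f)δ)/sin δ ≈ 1.894, b = sin(fδ)/sin δ ≈ 1.894.
p = a·p₁ + b·p₂ ≈ (0.282, -0.928, 0.245); φ = arcsin(p_z) ≈ 14.16°, λ = atan2(p_y, p_x) ≈ -73.09°.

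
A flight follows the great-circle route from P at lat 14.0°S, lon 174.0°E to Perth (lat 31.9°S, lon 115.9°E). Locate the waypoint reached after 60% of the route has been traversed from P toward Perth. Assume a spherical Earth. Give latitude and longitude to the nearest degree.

Write both endpoints as unit vectors p₁, p₂ with components (cos φ cos λ, cos φ sin λ, sin φ).
The central angle between the endpoints is δ = arccos(p₁·p₂) ≈ 0.973 rad (55.7°).
Interpolate at f = 0.60 with slerp weights a = sin((1−f)δ)/sin δ ≈ 0.459, b = sin(fδ)/sin δ ≈ 0.667.
p = a·p₁ + b·p₂ ≈ (-0.690, 0.556, -0.463); φ = arcsin(p_z) ≈ -27.61°, λ = atan2(p_y, p_x) ≈ 141.16°.

≈ lat 28°S, lon 141°E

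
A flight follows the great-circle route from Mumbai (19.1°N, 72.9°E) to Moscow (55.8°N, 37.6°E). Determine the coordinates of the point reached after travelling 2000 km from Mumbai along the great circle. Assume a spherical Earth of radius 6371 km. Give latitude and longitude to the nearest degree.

≈ 35°N, 63°E

Write both endpoints as unit vectors p₁, p₂ with components (cos φ cos λ, cos φ sin λ, sin φ).
The central angle between the endpoints is δ = arccos(p₁·p₂) ≈ 0.790 rad (45.2°). The total great-circle distance is δ·R ≈ 0.790 × 6371 ≈ 5031 km, so the target fraction is f = 2000/5031 ≈ 0.398.
Interpolate at f ≈ 0.398 with slerp weights a = sin((1−f)δ)/sin δ ≈ 0.645, b = sin(fδ)/sin δ ≈ 0.435.
p = a·p₁ + b·p₂ ≈ (0.373, 0.732, 0.571); φ = arcsin(p_z) ≈ 34.80°, λ = atan2(p_y, p_x) ≈ 63.00°.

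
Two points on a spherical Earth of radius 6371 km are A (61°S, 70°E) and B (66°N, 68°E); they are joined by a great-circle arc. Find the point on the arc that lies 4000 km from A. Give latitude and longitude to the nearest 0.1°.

The haversine formula gives a central angle δ ≈ 2.217 rad (127.0°) between the endpoints. The total great-circle distance is δ·R ≈ 2.217 × 6371 ≈ 14123 km, so the target fraction is f = 4000/14123 ≈ 0.283.
Interpolate at f ≈ 0.283 with slerp weights a = sin((1−f)δ)/sin δ ≈ 1.252, b = sin(fδ)/sin δ ≈ 0.736.
p = a·p₁ + b·p₂ ≈ (0.320, 0.848, -0.423); φ = arcsin(p_z) ≈ -25.03°, λ = atan2(p_y, p_x) ≈ 69.34°.

≈ (25.0°S, 69.3°E)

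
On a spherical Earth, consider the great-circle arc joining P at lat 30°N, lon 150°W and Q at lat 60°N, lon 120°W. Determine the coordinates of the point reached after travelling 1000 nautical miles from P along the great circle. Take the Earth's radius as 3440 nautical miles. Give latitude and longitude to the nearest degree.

≈ lat 45°N, lon 140°W

From cos δ = sin φ₁ sin φ₂ + cos φ₁ cos φ₂ cos Δλ, the central angle is δ ≈ 0.630 rad (36.1°). The total great-circle distance is δ·R ≈ 0.630 × 3440 ≈ 2167 nmi, so the target fraction is f = 1000/2167 ≈ 0.461.
Interpolate at f ≈ 0.461 with slerp weights a = sin((1−f)δ)/sin δ ≈ 0.565, b = sin(fδ)/sin δ ≈ 0.486.
p = a·p₁ + b·p₂ ≈ (-0.545, -0.455, 0.704); φ = arcsin(p_z) ≈ 44.73°, λ = atan2(p_y, p_x) ≈ -140.14°.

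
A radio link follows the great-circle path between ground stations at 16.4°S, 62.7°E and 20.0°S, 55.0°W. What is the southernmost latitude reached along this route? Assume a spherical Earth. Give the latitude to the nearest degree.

The great circle lies in the plane with unit normal n̂ = (p₁ × p₂)/|p₁ × p₂|.
Here n̂_z ≈ -0.843; the vertex latitude is φ_max = arccos|n̂_z| ≈ 32.5°.
Check via Clairaut: cos φ_max = |cos φ₁| · sin C = cos(16.4°)·sin(118.5°) ≈ 0.843, again giving ≈ 32.5°.

≈ 33°S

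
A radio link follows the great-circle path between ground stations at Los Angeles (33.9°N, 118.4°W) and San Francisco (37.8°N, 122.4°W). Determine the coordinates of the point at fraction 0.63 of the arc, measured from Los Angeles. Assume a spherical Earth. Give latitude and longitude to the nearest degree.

Write both endpoints as unit vectors p₁, p₂ with components (cos φ cos λ, cos φ sin λ, sin φ).
The central angle between the endpoints is δ = arccos(p₁·p₂) ≈ 0.088 rad (5.1°).
Interpolate at f = 0.63 with slerp weights a = sin((1−f)δ)/sin δ ≈ 0.370, b = sin(fδ)/sin δ ≈ 0.630.
p = a·p₁ + b·p₂ ≈ (-0.413, -0.691, 0.593); φ = arcsin(p_z) ≈ 36.37°, λ = atan2(p_y, p_x) ≈ -120.87°.

≈ 36°N, 121°W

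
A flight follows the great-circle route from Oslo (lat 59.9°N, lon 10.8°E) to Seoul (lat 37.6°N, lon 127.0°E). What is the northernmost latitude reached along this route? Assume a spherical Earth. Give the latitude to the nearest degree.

The great circle lies in the plane with unit normal n̂ = (p₁ × p₂)/|p₁ × p₂|.
Here n̂_z ≈ +0.381; the vertex latitude is φ_max = arccos|n̂_z| ≈ 67.6°.
Check via Clairaut: cos φ_max = |cos φ₁| · sin C = cos(59.9°)·sin(49.4°) ≈ 0.381, again giving ≈ 67.6°.

≈ 68°N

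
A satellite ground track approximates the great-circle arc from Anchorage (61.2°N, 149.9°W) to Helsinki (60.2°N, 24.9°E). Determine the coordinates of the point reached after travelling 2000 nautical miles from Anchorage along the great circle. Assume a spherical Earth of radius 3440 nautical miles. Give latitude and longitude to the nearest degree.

Write both endpoints as unit vectors p₁, p₂ with components (cos φ cos λ, cos φ sin λ, sin φ).
The central angle between the endpoints is δ = arccos(p₁·p₂) ≈ 1.022 rad (58.5°). The total great-circle distance is δ·R ≈ 1.022 × 3440 ≈ 3514 nmi, so the target fraction is f = 2000/3514 ≈ 0.569.
Interpolate at f ≈ 0.569 with slerp weights a = sin((1−f)δ)/sin δ ≈ 0.500, b = sin(fδ)/sin δ ≈ 0.644.
p = a·p₁ + b·p₂ ≈ (0.082, 0.014, 0.997); φ = arcsin(p_z) ≈ 85.23°, λ = atan2(p_y, p_x) ≈ 9.70°.

≈ 85°N, 10°E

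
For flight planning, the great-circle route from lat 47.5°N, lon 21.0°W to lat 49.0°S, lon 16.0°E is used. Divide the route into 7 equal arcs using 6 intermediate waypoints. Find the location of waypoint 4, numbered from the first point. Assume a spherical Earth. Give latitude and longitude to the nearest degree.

Write both endpoints as unit vectors p₁, p₂ with components (cos φ cos λ, cos φ sin λ, sin φ).
The central angle between the endpoints is δ = arccos(p₁·p₂) ≈ 1.775 rad (101.7°).
Interpolate at f = 4/7 with slerp weights a = sin((1−f)δ)/sin δ ≈ 0.704, b = sin(fδ)/sin δ ≈ 0.867.
p = a·p₁ + b·p₂ ≈ (0.991, -0.014, -0.135); φ = arcsin(p_z) ≈ -7.78°, λ = atan2(p_y, p_x) ≈ -0.79°.

≈ lat 8°S, lon 1°W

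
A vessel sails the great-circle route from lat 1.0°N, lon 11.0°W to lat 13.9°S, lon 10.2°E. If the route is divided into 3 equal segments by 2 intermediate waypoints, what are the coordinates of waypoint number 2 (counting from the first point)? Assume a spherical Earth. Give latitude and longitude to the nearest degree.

From cos δ = sin φ₁ sin φ₂ + cos φ₁ cos φ₂ cos Δλ, the central angle is δ ≈ 0.449 rad (25.8°).
Interpolate at f = 2/3 with slerp weights a = sin((1−f)δ)/sin δ ≈ 0.344, b = sin(fδ)/sin δ ≈ 0.679.
p = a·p₁ + b·p₂ ≈ (0.986, 0.051, -0.157); φ = arcsin(p_z) ≈ -9.04°, λ = atan2(p_y, p_x) ≈ 2.97°.

≈ lat 9°S, lon 3°E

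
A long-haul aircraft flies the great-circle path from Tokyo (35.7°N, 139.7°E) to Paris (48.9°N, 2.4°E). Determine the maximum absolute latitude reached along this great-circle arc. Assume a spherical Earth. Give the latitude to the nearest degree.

≈ 69°N

The great circle lies in the plane with unit normal n̂ = (p₁ × p₂)/|p₁ × p₂|.
Here n̂_z ≈ -0.362; the vertex latitude is φ_max = arccos|n̂_z| ≈ 68.7°.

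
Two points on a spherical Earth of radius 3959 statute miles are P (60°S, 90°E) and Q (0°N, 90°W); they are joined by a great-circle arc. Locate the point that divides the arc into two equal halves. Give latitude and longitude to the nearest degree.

≈ (60°S, 90°W)

Convert each endpoint to a unit vector on the sphere (x = cos φ cos λ, y = cos φ sin λ, z = sin φ).
The central angle between the endpoints is δ = arccos(p₁·p₂) ≈ 2.094 rad (120.0°).
Interpolate at f = 1/2 with slerp weights a = sin((1−f)δ)/sin δ ≈ 1.000, b = sin(fδ)/sin δ ≈ 1.000.
p = a·p₁ + b·p₂ ≈ (0.000, -0.500, -0.866); φ = arcsin(p_z) ≈ -60.00°, λ = atan2(p_y, p_x) ≈ -90.00°.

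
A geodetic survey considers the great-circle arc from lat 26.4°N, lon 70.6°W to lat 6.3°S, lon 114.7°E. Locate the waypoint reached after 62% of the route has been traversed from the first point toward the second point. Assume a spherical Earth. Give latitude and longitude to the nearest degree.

Convert each endpoint to a unit vector on the sphere (x = cos φ cos λ, y = cos φ sin λ, z = sin φ).
The central angle between the endpoints is δ = arccos(p₁·p₂) ≈ 2.780 rad (159.3°).
Interpolate at f = 0.62 with slerp weights a = sin((1−f)δ)/sin δ ≈ 2.460, b = sin(fδ)/sin δ ≈ 2.793.
p = a·p₁ + b·p₂ ≈ (-0.428, 0.444, 0.787); φ = arcsin(p_z) ≈ 51.94°, λ = atan2(p_y, p_x) ≈ 133.98°.

≈ lat 52°N, lon 134°E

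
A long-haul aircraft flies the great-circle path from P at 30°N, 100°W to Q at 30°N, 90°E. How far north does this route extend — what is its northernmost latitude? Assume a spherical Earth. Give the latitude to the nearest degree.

≈ 81°N

The great circle lies in the plane with unit normal n̂ = (p₁ × p₂)/|p₁ × p₂|.
Here n̂_z ≈ -0.149; the vertex latitude is φ_max = arccos|n̂_z| ≈ 81.4°.
Check via Clairaut: cos φ_max = |cos φ₁| · sin C = cos(30.0°)·sin(9.9°) ≈ 0.149, again giving ≈ 81.4°.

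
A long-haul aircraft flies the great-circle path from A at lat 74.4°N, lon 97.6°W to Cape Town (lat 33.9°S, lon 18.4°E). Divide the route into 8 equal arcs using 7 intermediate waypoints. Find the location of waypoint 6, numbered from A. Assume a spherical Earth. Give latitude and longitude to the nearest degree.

≈ lat 3°S, lon 9°E

Write both endpoints as unit vectors p₁, p₂ with components (cos φ cos λ, cos φ sin λ, sin φ).
The central angle between the endpoints is δ = arccos(p₁·p₂) ≈ 2.259 rad (129.4°).
Interpolate at f = 6/8 with slerp weights a = sin((1−f)δ)/sin δ ≈ 0.693, b = sin(fδ)/sin δ ≈ 1.285.
p = a·p₁ + b·p₂ ≈ (0.987, 0.152, -0.049); φ = arcsin(p_z) ≈ -2.82°, λ = atan2(p_y, p_x) ≈ 8.75°.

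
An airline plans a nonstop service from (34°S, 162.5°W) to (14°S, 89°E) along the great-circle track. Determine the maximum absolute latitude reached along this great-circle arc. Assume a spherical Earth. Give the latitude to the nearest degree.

The great circle lies in the plane with unit normal n̂ = (p₁ × p₂)/|p₁ × p₂|.
Here n̂_z ≈ -0.768; the vertex latitude is φ_max = arccos|n̂_z| ≈ 39.8°.
Check via Clairaut: cos φ_max = |cos φ₁| · sin C = cos(34.0°)·sin(112.1°) ≈ 0.768, again giving ≈ 39.8°.

≈ 40°S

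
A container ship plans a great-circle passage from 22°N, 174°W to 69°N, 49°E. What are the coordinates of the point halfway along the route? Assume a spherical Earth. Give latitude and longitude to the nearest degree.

≈ 62°N, 166°E

Write both endpoints as unit vectors p₁, p₂ with components (cos φ cos λ, cos φ sin λ, sin φ).
The central angle between the endpoints is δ = arccos(p₁·p₂) ≈ 1.464 rad (83.9°).
Interpolate at f = 1/2 with slerp weights a = sin((1−f)δ)/sin δ ≈ 0.672, b = sin(fδ)/sin δ ≈ 0.672.
p = a·p₁ + b·p₂ ≈ (-0.462, 0.117, 0.879); φ = arcsin(p_z) ≈ 61.56°, λ = atan2(p_y, p_x) ≈ 165.82°.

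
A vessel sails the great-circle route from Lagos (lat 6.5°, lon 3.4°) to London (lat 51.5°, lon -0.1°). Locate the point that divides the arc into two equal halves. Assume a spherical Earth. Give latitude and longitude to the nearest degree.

≈ lat 29°, lon 2°

The haversine formula gives a central angle δ ≈ 0.787 rad (45.1°) between the endpoints.
Interpolate at f = 1/2 with slerp weights a = sin((1−f)δ)/sin δ ≈ 0.541, b = sin(fδ)/sin δ ≈ 0.541.
p = a·p₁ + b·p₂ ≈ (0.874, 0.031, 0.485); φ = arcsin(p_z) ≈ 29.01°, λ = atan2(p_y, p_x) ≈ 2.05°.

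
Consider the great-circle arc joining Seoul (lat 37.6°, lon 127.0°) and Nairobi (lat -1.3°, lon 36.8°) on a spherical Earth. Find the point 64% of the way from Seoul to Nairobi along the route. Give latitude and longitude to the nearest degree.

≈ lat 18°, lon 64°

From cos δ = sin φ₁ sin φ₂ + cos φ₁ cos φ₂ cos Δλ, the central angle is δ ≈ 1.587 rad (91.0°).
Interpolate at f = 0.64 with slerp weights a = sin((1−f)δ)/sin δ ≈ 0.541, b = sin(fδ)/sin δ ≈ 0.850.
p = a·p₁ + b·p₂ ≈ (0.423, 0.851, 0.311); φ = arcsin(p_z) ≈ 18.11°, λ = atan2(p_y, p_x) ≈ 63.60°.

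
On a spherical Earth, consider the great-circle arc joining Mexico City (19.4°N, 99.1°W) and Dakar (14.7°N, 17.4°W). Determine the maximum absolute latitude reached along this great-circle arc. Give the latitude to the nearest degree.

The great circle lies in the plane with unit normal n̂ = (p₁ × p₂)/|p₁ × p₂|.
Here n̂_z ≈ +0.925; the vertex latitude is φ_max = arccos|n̂_z| ≈ 22.4°.
Check via Clairaut: cos φ_max = |cos φ₁| · sin C = cos(19.4°)·sin(78.6°) ≈ 0.925, again giving ≈ 22.4°.

≈ 22°N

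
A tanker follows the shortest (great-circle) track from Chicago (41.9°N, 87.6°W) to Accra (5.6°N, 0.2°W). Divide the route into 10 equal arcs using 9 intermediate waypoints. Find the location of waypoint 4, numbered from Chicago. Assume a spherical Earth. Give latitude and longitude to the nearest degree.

≈ 35°N, 45°W

From cos δ = sin φ₁ sin φ₂ + cos φ₁ cos φ₂ cos Δλ, the central angle is δ ≈ 1.472 rad (84.3°).
Interpolate at f = 4/10 with slerp weights a = sin((1−f)δ)/sin δ ≈ 0.777, b = sin(fδ)/sin δ ≈ 0.558.
p = a·p₁ + b·p₂ ≈ (0.580, -0.579, 0.573); φ = arcsin(p_z) ≈ 34.96°, λ = atan2(p_y, p_x) ≈ -44.99°.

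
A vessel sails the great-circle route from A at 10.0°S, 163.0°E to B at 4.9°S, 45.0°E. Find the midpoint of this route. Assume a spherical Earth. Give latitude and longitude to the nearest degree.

≈ 14°S, 103°E

Write both endpoints as unit vectors p₁, p₂ with components (cos φ cos λ, cos φ sin λ, sin φ).
The central angle between the endpoints is δ = arccos(p₁·p₂) ≈ 2.033 rad (116.5°).
Interpolate at f = 1/2 with slerp weights a = sin((1−f)δ)/sin δ ≈ 0.950, b = sin(fδ)/sin δ ≈ 0.950.
p = a·p₁ + b·p₂ ≈ (-0.225, 0.943, -0.246); φ = arcsin(p_z) ≈ -14.25°, λ = atan2(p_y, p_x) ≈ 103.44°.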